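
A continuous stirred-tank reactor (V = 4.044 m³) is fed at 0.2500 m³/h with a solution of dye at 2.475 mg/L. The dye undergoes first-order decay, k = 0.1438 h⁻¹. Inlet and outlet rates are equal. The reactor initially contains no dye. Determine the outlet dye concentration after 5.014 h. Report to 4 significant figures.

0.4787 mg/L

Accumulation = in − out − consumed: V dC/dt = Q C_in − Q C − k V C.
This is linear with rate a = Q/V + k = 0.205620 h⁻¹.
C_ss = Q C_in/(Q + kV) = 0.744113 mg/L; C(t) = C_ss + (C₀ − C_ss) e^(−a t).
C(5.014) = 0.744113 + (-0.744113)·e^(−0.205620·5.014) = 0.744113 + (-0.744113)·0.356658 = 0.478719 mg/L.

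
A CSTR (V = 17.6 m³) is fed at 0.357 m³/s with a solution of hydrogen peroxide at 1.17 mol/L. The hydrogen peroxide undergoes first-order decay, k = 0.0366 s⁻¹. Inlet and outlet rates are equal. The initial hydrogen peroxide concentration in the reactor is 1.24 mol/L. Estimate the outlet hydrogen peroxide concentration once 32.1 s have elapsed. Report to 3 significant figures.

0.550 mol/L

Accumulation = in − out − consumed: V dC/dt = Q C_in − Q C − k V C.
dC/dt = (Q/V) C_in − (Q/V + k) C; effective rate a = Q/V + k = 0.020284 + 0.0366 = 0.056884 s⁻¹.
C_ss = Q C_in/(Q + kV) = 0.41721 mol/L; C(t) = C_ss + (C₀ − C_ss) e^(−a t).
C(32.1) = 0.41721 + (0.82279)·e^(−0.056884·32.1) = 0.41721 + (0.82279)·0.16106 = 0.54973 mol/L.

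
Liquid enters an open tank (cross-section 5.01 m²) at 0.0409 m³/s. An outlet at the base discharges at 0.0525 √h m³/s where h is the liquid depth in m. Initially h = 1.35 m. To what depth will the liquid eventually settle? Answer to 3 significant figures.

Level balance: A dh/dt = 0.0409 − 0.0525 √h. Setting dh/dt = 0:
Q_in = 0.0525 √h_ss ⇒ √h_ss = 0.0409/0.0525 = 0.77905.
h_ss = 0.77905² = 0.60692 m. (Since h₀ = 1.35 m > h_ss, the level will fall toward this value.)

0.607 m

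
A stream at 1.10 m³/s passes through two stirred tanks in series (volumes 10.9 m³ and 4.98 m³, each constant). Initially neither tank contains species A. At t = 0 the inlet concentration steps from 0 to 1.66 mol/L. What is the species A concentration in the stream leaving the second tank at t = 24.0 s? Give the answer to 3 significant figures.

Time constants: τᵢ = Vᵢ/Q for each well-mixed tank.
τ₁ = 10.9/1.10 = 9.9091 s; τ₂ = 4.98/1.10 = 4.5273 s.
Tank 1: C₁ = C_in(1 − e^(−t/τ₁)). Tank 2 (τ₁ ≠ τ₂): C₂ = C_in[1 − (τ₁ e^(−t/τ₁) − τ₂ e^(−t/τ₂))/(τ₁ − τ₂)].
At t = 24.0: e^(−t/τ₁) = 0.088742, e^(−t/τ₂) = 0.0049856.
C₂ = 1.66·[1 − (9.9091·0.088742 − 4.5273·0.0049856)/(5.3818)] = 1.66·0.84080 = 1.3957 mol/L.

1.40 mol/L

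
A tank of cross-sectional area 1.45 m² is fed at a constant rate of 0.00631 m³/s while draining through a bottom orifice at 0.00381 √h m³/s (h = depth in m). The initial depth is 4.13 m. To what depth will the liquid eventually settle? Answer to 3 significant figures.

Volume balance on the tank: A dh/dt = Q_in − 0.00381 √h. At steady state dh/dt = 0:
Q_in = 0.00381 √h_ss ⇒ √h_ss = 0.00631/0.00381 = 1.6562.
h_ss = 1.6562² = 2.7429 m. (Since h₀ = 4.13 m > h_ss, the level will fall toward this value.)

2.74 m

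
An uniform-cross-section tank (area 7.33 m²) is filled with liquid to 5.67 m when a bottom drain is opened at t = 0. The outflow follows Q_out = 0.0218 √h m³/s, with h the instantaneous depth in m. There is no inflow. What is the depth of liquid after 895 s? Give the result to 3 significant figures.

1.10 m

A dh/dt = −Q_out = −0.0218 √h.
This is separable: 2 d(√h)/dt = −0.0218/A, so √h = √h₀ − (0.0218/(2A)) t.
√h = √5.67 − 0.0218·895/(2·7.33) = 2.3812 − 1.3309 = 1.0503.
h = 1.0503² = 1.1031 m.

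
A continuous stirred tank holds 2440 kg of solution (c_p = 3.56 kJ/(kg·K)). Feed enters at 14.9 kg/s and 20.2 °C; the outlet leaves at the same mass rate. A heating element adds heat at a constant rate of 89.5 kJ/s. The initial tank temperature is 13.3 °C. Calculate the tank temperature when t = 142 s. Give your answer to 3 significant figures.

M c_p dT/dt = ṁ c_p (T_in − T) + Q̇.
Rearrange: dT/dt = (T_ss − T)/τ with τ = M/ṁ = 163.76 s and T_ss = T_in + Q̇/(ṁ c_p) = 21.887 °C.
T approaches T_ss exponentially: T(t) = T_ss + (T₀ − T_ss) e^(−t/τ).
T(142) = 21.887 + (-8.5873)·e^(−142/163.76) = 21.887 + (-8.5873)·0.42016 = 18.279 °C.

18.3 °C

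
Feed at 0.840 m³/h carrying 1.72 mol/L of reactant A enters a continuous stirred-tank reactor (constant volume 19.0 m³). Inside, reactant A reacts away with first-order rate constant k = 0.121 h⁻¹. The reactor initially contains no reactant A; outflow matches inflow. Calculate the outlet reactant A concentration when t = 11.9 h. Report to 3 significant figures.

0.396 mol/L

Accumulation = in − out − consumed: V dC/dt = Q C_in − Q C − k V C.
This is linear with rate a = Q/V + k = 0.16521 h⁻¹.
C_ss = Q C_in/(Q + kV) = 0.46027 mol/L; C(t) = C_ss + (C₀ − C_ss) e^(−a t).
C(11.9) = 0.46027 + (-0.46027)·e^(−0.16521·11.9) = 0.46027 + (-0.46027)·0.14002 = 0.39583 mol/L.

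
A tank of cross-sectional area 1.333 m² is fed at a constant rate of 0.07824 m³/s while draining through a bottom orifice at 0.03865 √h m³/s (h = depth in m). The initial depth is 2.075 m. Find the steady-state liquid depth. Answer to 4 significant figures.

4.098 m

A dh/dt = Q_in − 0.03865 √h. Steady state requires inflow = outflow:
Q_in = 0.03865 √h_ss ⇒ √h_ss = 0.07824/0.03865 = 2.02432.
h_ss = 2.02432² = 4.09787 m. (Since h₀ = 2.075 m < h_ss, the level will rise toward this value.)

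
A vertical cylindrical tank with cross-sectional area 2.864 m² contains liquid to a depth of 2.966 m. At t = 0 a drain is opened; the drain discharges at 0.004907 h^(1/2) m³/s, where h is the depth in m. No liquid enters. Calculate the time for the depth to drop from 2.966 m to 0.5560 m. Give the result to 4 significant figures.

1140 s

With no inflow, A dh/dt = −0.004907 √h.
This is separable: 2 d(√h)/dt = −0.004907/A, so √h = √h₀ − (0.004907/(2A)) t.
t = 2A(√h₀ − √h)/0.004907 = 2·2.864·(√2.966 − √0.5560)/0.004907
  = 5.72800 × (1.72221 − 0.745654) / 0.004907 = 1139.94 s.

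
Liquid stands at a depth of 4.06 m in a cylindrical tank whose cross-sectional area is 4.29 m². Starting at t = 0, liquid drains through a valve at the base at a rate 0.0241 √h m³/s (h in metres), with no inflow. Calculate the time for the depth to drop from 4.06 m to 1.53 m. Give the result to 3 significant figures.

277 s

Unsteady balance on liquid volume: A dh/dt = −0.0241 √h.
This is separable: 2 d(√h)/dt = −0.0241/A, so √h = √h₀ − (0.0241/(2A)) t.
t = 2A(√h₀ − √h)/0.0241 = 2·4.29·(√4.06 − √1.53)/0.0241
  = 8.5800 × (2.0149 − 1.2369) / 0.0241 = 276.99 s.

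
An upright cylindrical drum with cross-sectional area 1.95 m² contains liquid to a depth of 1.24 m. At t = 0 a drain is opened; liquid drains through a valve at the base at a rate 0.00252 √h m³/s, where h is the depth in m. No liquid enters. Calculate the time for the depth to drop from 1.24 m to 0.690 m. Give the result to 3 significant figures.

With no inflow, A dh/dt = −0.00252 √h.
This is separable: 2 d(√h)/dt = −0.00252/A, so √h = √h₀ − (0.00252/(2A)) t.
t = 2A(√h₀ − √h)/0.00252 = 2·1.95·(√1.24 − √0.690)/0.00252
  = 3.9000 × (1.1136 − 0.83066) / 0.00252 = 437.81 s.

438 s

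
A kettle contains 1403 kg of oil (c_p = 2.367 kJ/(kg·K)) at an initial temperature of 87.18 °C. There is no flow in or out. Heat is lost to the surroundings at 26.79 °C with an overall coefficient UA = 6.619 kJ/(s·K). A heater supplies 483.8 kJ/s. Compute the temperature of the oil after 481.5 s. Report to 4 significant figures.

M c_p dT/dt = −UA(T − T_amb) + Q̇.
dT/dt = (T_ss − T)/τ with T_ss = T_amb + Q̇/UA = 26.79 + 483.8/6.619 = 99.8826 °C, τ = M c_p/UA = 1403·2.367/6.619 = 501.722 s.
T approaches T_ss exponentially: T(t) = T_ss + (T₀ − T_ss) e^(−t/τ).
T(481.5) = 99.8826 + (-12.7026)·0.383010 = 95.0174 °C.

95.02 °C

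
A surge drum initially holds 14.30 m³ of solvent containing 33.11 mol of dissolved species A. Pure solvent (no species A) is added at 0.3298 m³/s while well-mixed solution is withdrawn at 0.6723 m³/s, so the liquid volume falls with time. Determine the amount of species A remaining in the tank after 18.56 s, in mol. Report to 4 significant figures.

10.44 mol

Let m(t) be the amount of species A. Volume: V(t) = V₀ + (Q_in − Q_out) t = 14.30 − 0.342500 t; V(18.56) = 7.94320 m³.
No species A enters, so dm/dt = −Q_out · (m/V).
dm/m = −Q_out dt/(V₀ − 0.342500 t); integrating gives ln(m/m₀) = −(Q_out/(Q_in−Q_out)) ln(V/V₀).
m = m₀ (V₀/V)^(Q_out/(Q_in−Q_out)) = 33.11 × (14.30/7.94320)^(-1.96292) = 10.4411 mol.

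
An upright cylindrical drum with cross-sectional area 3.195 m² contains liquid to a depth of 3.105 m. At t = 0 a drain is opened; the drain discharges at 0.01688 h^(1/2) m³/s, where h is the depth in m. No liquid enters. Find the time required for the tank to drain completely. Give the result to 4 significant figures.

667.1 s

With no inflow, A dh/dt = −0.01688 √h.
This is separable: 2 d(√h)/dt = −0.01688/A, so √h = √h₀ − (0.01688/(2A)) t.
Set h = 0: 2√h₀ = (0.01688/A) t_empty ⇒ t_empty = 2A√h₀/0.01688.
t_empty = 2·3.195·√3.105/0.01688 = 6.39000·1.76210/0.01688 = 667.051 s.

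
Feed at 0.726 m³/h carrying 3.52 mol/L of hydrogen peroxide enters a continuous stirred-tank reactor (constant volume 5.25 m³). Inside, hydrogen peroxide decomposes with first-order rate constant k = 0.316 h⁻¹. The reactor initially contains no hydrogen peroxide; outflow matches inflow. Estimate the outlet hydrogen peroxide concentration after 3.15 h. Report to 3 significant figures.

Accumulation = in − out − consumed: V dC/dt = Q C_in − Q C − k V C.
dC/dt = (Q/V) C_in − (Q/V + k) C; effective rate a = Q/V + k = 0.13829 + 0.316 = 0.45429 h⁻¹.
C_ss = Q C_in/(Q + kV) = 1.0715 mol/L; C(t) = C_ss + (C₀ − C_ss) e^(−a t).
C(3.15) = 1.0715 + (-1.0715)·e^(−0.45429·3.15) = 1.0715 + (-1.0715)·0.23907 = 0.81533 mol/L.

0.815 mol/L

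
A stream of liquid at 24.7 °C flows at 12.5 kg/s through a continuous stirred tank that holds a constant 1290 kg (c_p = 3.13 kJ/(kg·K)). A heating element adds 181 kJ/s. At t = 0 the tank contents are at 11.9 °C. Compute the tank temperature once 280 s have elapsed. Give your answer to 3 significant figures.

M c_p dT/dt = ṁ c_p (T_in − T) + Q̇.
τ = M/ṁ = 103.20 s; T_ss = T_in + Q̇/(ṁ c_p) = 24.7 + 181/(12.5·3.13) = 29.326 °C.
This is linear first-order; T(t) = T_ss + (T₀ − T_ss) e^(−t/τ).
T(280) = 29.326 + (-17.426)·e^(−280/103.20) = 29.326 + (-17.426)·0.066326 = 28.170 °C.

28.2 °C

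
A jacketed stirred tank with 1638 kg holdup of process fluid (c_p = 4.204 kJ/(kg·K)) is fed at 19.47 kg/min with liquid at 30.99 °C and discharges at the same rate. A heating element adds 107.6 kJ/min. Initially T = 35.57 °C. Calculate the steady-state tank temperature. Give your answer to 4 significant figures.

M c_p dT/dt = ṁ c_p (T_in − T) + Q̇.
At steady state dT/dt = 0 ⇒ T_ss = T_in + Q̇/(ṁ c_p) = 30.99 + 107.6/(19.47·4.204) = 32.3046 °C.

32.30 °C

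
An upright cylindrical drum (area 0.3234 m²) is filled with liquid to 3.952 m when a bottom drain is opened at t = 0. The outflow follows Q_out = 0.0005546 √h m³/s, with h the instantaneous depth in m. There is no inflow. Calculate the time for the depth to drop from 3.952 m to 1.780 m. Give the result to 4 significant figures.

762.5 s

Volume balance on the tank: A dh/dt = −0.0005546 √h.
This is separable: 2 d(√h)/dt = −0.0005546/A, so √h = √h₀ − (0.0005546/(2A)) t.
t = 2A(√h₀ − √h)/0.0005546 = 2·0.3234·(√3.952 − √1.780)/0.0005546
  = 0.646800 × (1.98796 − 1.33417) / 0.0005546 = 762.489 s.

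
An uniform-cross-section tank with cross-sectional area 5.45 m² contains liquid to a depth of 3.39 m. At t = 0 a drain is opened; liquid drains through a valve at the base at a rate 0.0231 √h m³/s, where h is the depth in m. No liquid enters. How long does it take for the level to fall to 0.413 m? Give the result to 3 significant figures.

566 s

A dh/dt = −Q_out = −0.0231 √h.
∫ h^(−1/2) dh = −(0.0231/A) ∫ dt, giving 2√h = 2√h₀ − (0.0231/A) t.
t = 2A(√h₀ − √h)/0.0231 = 2·5.45·(√3.39 − √0.413)/0.0231
  = 10.900 × (1.8412 − 0.64265) / 0.0231 = 565.55 s.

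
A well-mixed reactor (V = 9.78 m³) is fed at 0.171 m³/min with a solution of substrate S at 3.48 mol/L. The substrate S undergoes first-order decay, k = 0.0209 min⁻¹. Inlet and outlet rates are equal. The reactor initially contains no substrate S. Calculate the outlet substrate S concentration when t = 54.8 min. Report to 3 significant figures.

1.39 mol/L

Species balance: V dC/dt = Q C_in − Q C − k V C.
This is linear with rate a = Q/V + k = 0.038385 min⁻¹.
C_ss = Q C_in/(Q + kV) = 1.5852 mol/L; C(t) = C_ss + (C₀ − C_ss) e^(−a t).
C(54.8) = 1.5852 + (-1.5852)·e^(−0.038385·54.8) = 1.5852 + (-1.5852)·0.12203 = 1.3917 mol/L.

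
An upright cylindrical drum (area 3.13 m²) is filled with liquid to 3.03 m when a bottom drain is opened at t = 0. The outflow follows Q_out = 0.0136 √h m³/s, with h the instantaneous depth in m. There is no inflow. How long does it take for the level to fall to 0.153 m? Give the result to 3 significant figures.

621 s

A dh/dt = −Q_out = −0.0136 √h.
∫ h^(−1/2) dh = −(0.0136/A) ∫ dt, giving 2√h = 2√h₀ − (0.0136/A) t.
t = 2A(√h₀ − √h)/0.0136 = 2·3.13·(√3.03 − √0.153)/0.0136
  = 6.2600 × (1.7407 − 0.39115) / 0.0136 = 621.18 s.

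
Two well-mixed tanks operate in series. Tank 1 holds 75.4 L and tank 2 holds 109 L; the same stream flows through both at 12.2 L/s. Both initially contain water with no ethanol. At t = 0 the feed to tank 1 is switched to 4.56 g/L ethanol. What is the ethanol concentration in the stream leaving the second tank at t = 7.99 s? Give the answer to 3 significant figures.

Each tank obeys Vᵢ dCᵢ/dt = Q(Cᵢ₋₁ − Cᵢ), so τᵢ = Vᵢ/Q.
τ₁ = 75.4/12.2 = 6.1803 s; τ₂ = 109/12.2 = 8.9344 s.
Tank 1: C₁ = C_in(1 − e^(−t/τ₁)). Tank 2 (τ₁ ≠ τ₂): C₂ = C_in[1 − (τ₁ e^(−t/τ₁) − τ₂ e^(−t/τ₂))/(τ₁ − τ₂)].
At t = 7.99: e^(−t/τ₁) = 0.27450, e^(−t/τ₂) = 0.40890.
C₂ = 4.56·[1 − (6.1803·0.27450 − 8.9344·0.40890)/(-2.7541)] = 4.56·0.28951 = 1.3202 g/L.

1.32 g/L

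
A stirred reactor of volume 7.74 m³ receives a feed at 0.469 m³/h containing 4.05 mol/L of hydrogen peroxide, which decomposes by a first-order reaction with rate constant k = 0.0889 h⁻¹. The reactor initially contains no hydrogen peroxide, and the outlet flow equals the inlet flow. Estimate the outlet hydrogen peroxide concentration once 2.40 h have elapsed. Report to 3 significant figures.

V dC/dt = Q(C_in − C) − k V C.
dC/dt = (Q/V) C_in − (Q/V + k) C; effective rate a = Q/V + k = 0.060594 + 0.0889 = 0.14949 h⁻¹.
C_ss = Q C_in/(Q + kV) = 1.6416 mol/L; C(t) = C_ss + (C₀ − C_ss) e^(−a t).
C(2.40) = 1.6416 + (-1.6416)·e^(−0.14949·2.40) = 1.6416 + (-1.6416)·0.69852 = 0.49490 mol/L.

0.495 mol/L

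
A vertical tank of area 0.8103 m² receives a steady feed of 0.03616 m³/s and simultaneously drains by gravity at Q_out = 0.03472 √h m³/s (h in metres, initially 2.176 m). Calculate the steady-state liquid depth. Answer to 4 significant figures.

Accumulation of liquid (constant cross-section A): A dh/dt = Q_in − 0.03472 √h. At steady state dh/dt = 0:
Q_in = 0.03472 √h_ss ⇒ √h_ss = 0.03616/0.03472 = 1.04147.
h_ss = 1.04147² = 1.08467 m. (Since h₀ = 2.176 m > h_ss, the level will fall toward this value.)

1.085 m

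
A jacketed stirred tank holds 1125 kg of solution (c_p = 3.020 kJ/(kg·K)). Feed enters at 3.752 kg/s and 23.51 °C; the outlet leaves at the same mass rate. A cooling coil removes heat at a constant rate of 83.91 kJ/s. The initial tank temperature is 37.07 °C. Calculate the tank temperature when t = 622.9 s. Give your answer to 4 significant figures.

18.73 °C

Heat balance on the well-mixed liquid: M c_p dT/dt = ṁ c_p (T_in − T) − 83.91.
Rearrange: dT/dt = (T_ss − T)/τ with τ = M/ṁ = 299.840 s and T_ss = T_in − Q̇/(ṁ c_p) = 16.1047 °C.
Integrating: T(t) = T_ss + (T₀ − T_ss) e^(−t/τ).
T(622.9) = 16.1047 + (20.9653)·e^(−622.9/299.840) = 16.1047 + (20.9653)·0.125250 = 18.7306 °C.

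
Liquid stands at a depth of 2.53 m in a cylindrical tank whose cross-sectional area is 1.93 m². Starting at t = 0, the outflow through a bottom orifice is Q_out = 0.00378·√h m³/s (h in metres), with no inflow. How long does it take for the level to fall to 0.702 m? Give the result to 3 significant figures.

769 s

A dh/dt = −Q_out = −0.00378 √h.
Separate and integrate: 2(√h − √h₀) = −(0.00378/A) t.
t = 2A(√h₀ − √h)/0.00378 = 2·1.93·(√2.53 − √0.702)/0.00378
  = 3.8600 × (1.5906 − 0.83785) / 0.00378 = 768.67 s.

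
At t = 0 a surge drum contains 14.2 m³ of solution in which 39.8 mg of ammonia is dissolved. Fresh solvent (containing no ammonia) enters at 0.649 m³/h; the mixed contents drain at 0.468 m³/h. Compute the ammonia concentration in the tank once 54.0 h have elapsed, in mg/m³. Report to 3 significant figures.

Total volume: dV/dt = Q_in − Q_out = 0.18100 m³/h, so V(t) = 14.2 + 0.18100 t and V(54.0) = 23.974 m³.
Species balance (pure solvent in): dm/dt = −Q_out · m/V(t).
dm/m = −Q_out dt/(V₀ + 0.18100 t); integrating gives ln(m/m₀) = −(Q_out/(Q_in−Q_out)) ln(V/V₀).
m = m₀ (V₀/V)^(Q_out/(Q_in−Q_out)) = 39.8 × (14.2/23.974)^(2.5856) = 10.275 mg.
C = m/V = 10.275/23.974 = 0.42858 mg/m³.

0.429 mg/m³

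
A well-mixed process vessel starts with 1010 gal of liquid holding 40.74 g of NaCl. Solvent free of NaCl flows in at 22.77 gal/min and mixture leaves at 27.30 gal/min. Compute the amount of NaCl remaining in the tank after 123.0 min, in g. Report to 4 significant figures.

0.3239 g

Let m(t) be the amount of NaCl. Volume: V(t) = V₀ + (Q_in − Q_out) t = 1010 − 4.53000 t; V(123.0) = 452.810 gal.
Species balance (pure solvent in): dm/dt = −Q_out · m/V(t).
Separate: dm/m = −Q_out dt/V(t) ⇒ ln(m/m₀) = −(Q_out/(Q_in−Q_out)) ln(V/V₀).
m = m₀ (V₀/V)^(Q_out/(Q_in−Q_out)) = 40.74 × (1010/452.810)^(-6.02649) = 0.323862 g.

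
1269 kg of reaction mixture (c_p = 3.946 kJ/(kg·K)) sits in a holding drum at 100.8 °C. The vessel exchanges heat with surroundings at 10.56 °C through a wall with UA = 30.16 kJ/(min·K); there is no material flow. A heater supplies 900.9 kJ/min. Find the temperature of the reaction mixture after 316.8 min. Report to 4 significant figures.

M c_p dT/dt = −UA(T − T_amb) + Q̇.
dT/dt = (T_ss − T)/τ with T_ss = T_amb + Q̇/UA = 10.56 + 900.9/30.16 = 40.4307 °C, τ = M c_p/UA = 1269·3.946/30.16 = 166.030 min.
Integrating: T(t) = T_ss + (T₀ − T_ss) e^(−t/τ).
T(316.8) = 40.4307 + (60.3693)·0.148364 = 49.3873 °C.

49.39 °C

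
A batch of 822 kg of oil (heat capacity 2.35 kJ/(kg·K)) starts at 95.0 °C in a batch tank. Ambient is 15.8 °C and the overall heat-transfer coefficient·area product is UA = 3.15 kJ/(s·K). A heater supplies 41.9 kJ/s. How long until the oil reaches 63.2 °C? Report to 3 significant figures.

Lumped-capacitance energy balance: M c_p dT/dt = UA(T_amb − T) + Q̇.
τ = M c_p/UA = 613.24 s; T_ss = T_amb + Q̇/UA = 15.8 + 41.9/3.15 = 29.102 °C.
T(t) = T_ss + (T₀ − T_ss)e^(−t/τ); set T = 63.2:
t = −τ ln[(T − T_ss)/(T₀ − T_ss)] = −613.24 · ln(0.51744) = 404.04 s.

404 s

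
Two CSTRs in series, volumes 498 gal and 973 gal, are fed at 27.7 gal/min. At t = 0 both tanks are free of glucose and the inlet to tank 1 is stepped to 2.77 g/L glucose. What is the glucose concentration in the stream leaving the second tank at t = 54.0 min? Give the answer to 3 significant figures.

Each tank obeys Vᵢ dCᵢ/dt = Q(Cᵢ₋₁ − Cᵢ), so τᵢ = Vᵢ/Q.
τ₁ = 498/27.7 = 17.978 min; τ₂ = 973/27.7 = 35.126 min.
Solving the cascade with C₁(0)=C₂(0)=0 gives C₂(t) = C_in[1 − (τ₁ e^(−t/τ₁) − τ₂ e^(−t/τ₂))/(τ₁ − τ₂)].
At t = 54.0: e^(−t/τ₁) = 0.049607, e^(−t/τ₂) = 0.21496.
C₂ = 2.77·[1 − (17.978·0.049607 − 35.126·0.21496)/(-17.148)] = 2.77·0.61168 = 1.6944 g/L.

1.69 g/L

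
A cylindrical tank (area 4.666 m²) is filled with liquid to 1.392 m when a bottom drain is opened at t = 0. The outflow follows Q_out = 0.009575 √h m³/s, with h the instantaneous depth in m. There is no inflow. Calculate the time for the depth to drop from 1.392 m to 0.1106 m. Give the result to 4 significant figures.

A dh/dt = −Q_out = −0.009575 √h.
∫ h^(−1/2) dh = −(0.009575/A) ∫ dt, giving 2√h = 2√h₀ − (0.009575/A) t.
t = 2A(√h₀ − √h)/0.009575 = 2·4.666·(√1.392 − √0.1106)/0.009575
  = 9.33200 × (1.17983 − 0.332566) / 0.009575 = 825.762 s.

825.8 s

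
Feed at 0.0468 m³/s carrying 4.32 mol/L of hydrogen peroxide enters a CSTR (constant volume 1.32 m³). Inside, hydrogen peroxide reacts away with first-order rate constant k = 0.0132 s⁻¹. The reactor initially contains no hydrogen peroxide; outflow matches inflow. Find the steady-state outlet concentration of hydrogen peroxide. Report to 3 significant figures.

Species balance: V dC/dt = Q C_in − Q C − k V C.
Steady state (dC/dt = 0): C_ss = Q C_in/(Q + kV) = C_in/(1 + kV/Q).
C_ss = 0.0468·4.32/(0.0468 + 0.0132·1.32) = 0.20218/0.064224 = 3.1480 mol/L.

3.15 mol/L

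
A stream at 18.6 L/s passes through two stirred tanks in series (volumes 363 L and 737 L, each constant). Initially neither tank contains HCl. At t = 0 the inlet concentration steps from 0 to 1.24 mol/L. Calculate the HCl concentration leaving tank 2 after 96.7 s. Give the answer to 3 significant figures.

1.04 mol/L

Time constants: τᵢ = Vᵢ/Q for each well-mixed tank.
τ₁ = 363/18.6 = 19.516 s; τ₂ = 737/18.6 = 39.624 s.
Solving the cascade with C₁(0)=C₂(0)=0 gives C₂(t) = C_in[1 − (τ₁ e^(−t/τ₁) − τ₂ e^(−t/τ₂))/(τ₁ − τ₂)].
At t = 96.7: e^(−t/τ₁) = 0.0070490, e^(−t/τ₂) = 0.087121.
C₂ = 1.24·[1 − (19.516·0.0070490 − 39.624·0.087121)/(-20.108)] = 1.24·0.83516 = 1.0356 mol/L.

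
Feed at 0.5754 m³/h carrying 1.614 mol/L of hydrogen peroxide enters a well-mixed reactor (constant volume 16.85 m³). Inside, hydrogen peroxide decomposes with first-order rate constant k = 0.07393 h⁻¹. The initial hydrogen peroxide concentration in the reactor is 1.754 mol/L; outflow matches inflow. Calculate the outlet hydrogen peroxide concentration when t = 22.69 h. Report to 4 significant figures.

Accumulation = in − out − consumed: V dC/dt = Q C_in − Q C − k V C.
This is linear with rate a = Q/V + k = 0.108078 h⁻¹.
C_ss = Q C_in/(Q + kV) = 0.509958 mol/L; C(t) = C_ss + (C₀ − C_ss) e^(−a t).
C(22.69) = 0.509958 + (1.24404)·e^(−0.108078·22.69) = 0.509958 + (1.24404)·0.0860955 = 0.617065 mol/L.

0.6171 mol/L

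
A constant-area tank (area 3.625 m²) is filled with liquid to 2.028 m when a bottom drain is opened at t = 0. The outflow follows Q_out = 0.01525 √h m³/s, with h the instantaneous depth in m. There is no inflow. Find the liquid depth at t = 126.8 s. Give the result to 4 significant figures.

1.339 m

Unsteady balance on liquid volume: A dh/dt = −0.01525 √h.
∫ h^(−1/2) dh = −(0.01525/A) ∫ dt, giving 2√h = 2√h₀ − (0.01525/A) t.
√h = √2.028 − 0.01525·126.8/(2·3.625) = 1.42408 − 0.266717 = 1.15736.
h = 1.15736² = 1.33949 m.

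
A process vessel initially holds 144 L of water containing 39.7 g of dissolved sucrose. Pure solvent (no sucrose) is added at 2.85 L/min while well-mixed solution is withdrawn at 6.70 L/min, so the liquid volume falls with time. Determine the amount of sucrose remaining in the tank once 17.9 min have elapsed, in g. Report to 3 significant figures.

12.8 g

Total volume: dV/dt = Q_in − Q_out = -3.8500 L/min, so V(t) = 144 − 3.8500 t and V(17.9) = 75.085 L.
No sucrose enters, so dm/dt = −Q_out · (m/V).
Separate: dm/m = −Q_out dt/V(t) ⇒ ln(m/m₀) = −(Q_out/(Q_in−Q_out)) ln(V/V₀).
m = m₀ (V₀/V)^(Q_out/(Q_in−Q_out)) = 39.7 × (144/75.085)^(-1.7403) = 12.783 g.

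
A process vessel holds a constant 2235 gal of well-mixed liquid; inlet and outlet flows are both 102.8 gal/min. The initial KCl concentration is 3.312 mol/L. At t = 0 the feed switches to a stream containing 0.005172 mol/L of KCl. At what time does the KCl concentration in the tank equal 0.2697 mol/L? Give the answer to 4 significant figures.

54.91 min

Species balance: V dC/dt = Q(C_in − C) ⇒ τ = V/Q = 21.7412 min.
C(t) = C_in + (C₀ − C_in) e^(−t/τ). Set C = 0.2697 and solve for t:
e^(−t/τ) = (C − C_in)/(C₀ − C_in) = (0.2697 − 0.005172)/(3.312 − 0.005172) = 0.0799945
t = −τ ln(…) = 21.7412 × 2.52580 = 54.9140 min.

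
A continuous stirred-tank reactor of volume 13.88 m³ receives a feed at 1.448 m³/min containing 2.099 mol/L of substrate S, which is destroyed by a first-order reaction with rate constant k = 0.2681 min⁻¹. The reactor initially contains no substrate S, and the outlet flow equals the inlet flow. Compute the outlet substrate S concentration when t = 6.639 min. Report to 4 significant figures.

0.5384 mol/L

Accumulation = in − out − consumed: V dC/dt = Q C_in − Q C − k V C.
This is linear with rate a = Q/V + k = 0.372423 min⁻¹.
C_ss = Q C_in/(Q + kV) = 0.587970 mol/L; C(t) = C_ss + (C₀ − C_ss) e^(−a t).
C(6.639) = 0.587970 + (-0.587970)·e^(−0.372423·6.639) = 0.587970 + (-0.587970)·0.0843724 = 0.538362 mol/L.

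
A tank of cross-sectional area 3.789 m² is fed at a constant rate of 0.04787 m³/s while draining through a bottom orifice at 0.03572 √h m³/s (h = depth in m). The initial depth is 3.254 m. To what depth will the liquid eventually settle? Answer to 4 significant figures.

Level balance: A dh/dt = 0.04787 − 0.03572 √h. Setting dh/dt = 0:
Q_in = 0.03572 √h_ss ⇒ √h_ss = 0.04787/0.03572 = 1.34015.
h_ss = 1.34015² = 1.79599 m. (Since h₀ = 3.254 m > h_ss, the level will fall toward this value.)

1.796 m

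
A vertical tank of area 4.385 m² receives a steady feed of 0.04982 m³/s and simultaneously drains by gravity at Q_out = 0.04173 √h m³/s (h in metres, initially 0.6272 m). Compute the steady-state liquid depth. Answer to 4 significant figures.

Level balance: A dh/dt = 0.04982 − 0.04173 √h. Setting dh/dt = 0:
Q_in = 0.04173 √h_ss ⇒ √h_ss = 0.04982/0.04173 = 1.19387.
h_ss = 1.19387² = 1.42531 m. (Since h₀ = 0.6272 m < h_ss, the level will rise toward this value.)

1.425 m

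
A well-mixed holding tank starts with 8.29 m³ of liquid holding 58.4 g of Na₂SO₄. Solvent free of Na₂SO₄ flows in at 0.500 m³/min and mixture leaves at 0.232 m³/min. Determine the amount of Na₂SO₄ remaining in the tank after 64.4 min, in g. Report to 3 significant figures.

22.0 g

Total volume: dV/dt = Q_in − Q_out = 0.26800 m³/min, so V(t) = 8.29 + 0.26800 t and V(64.4) = 25.549 m³.
Solute balance: dm/dt = 0 − Q_out C = −Q_out m/V(t).
dm/m = −Q_out dt/(V₀ + 0.26800 t); integrating gives ln(m/m₀) = −(Q_out/(Q_in−Q_out)) ln(V/V₀).
m = m₀ (V₀/V)^(Q_out/(Q_in−Q_out)) = 58.4 × (8.29/25.549)^(0.86567) = 22.042 g.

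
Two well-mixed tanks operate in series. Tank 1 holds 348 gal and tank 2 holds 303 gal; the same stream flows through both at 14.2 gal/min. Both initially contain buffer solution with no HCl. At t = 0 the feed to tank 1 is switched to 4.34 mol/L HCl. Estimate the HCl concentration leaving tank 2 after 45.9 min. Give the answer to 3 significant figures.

2.58 mol/L

Time constants: τᵢ = Vᵢ/Q for each well-mixed tank.
τ₁ = 348/14.2 = 24.507 min; τ₂ = 303/14.2 = 21.338 min.
Solving the cascade with C₁(0)=C₂(0)=0 gives C₂(t) = C_in[1 − (τ₁ e^(−t/τ₁) − τ₂ e^(−t/τ₂))/(τ₁ − τ₂)].
At t = 45.9: e^(−t/τ₁) = 0.15367, e^(−t/τ₂) = 0.11636.
C₂ = 4.34·[1 − (24.507·0.15367 − 21.338·0.11636)/(3.1690)] = 4.34·0.59507 = 2.5826 mol/L.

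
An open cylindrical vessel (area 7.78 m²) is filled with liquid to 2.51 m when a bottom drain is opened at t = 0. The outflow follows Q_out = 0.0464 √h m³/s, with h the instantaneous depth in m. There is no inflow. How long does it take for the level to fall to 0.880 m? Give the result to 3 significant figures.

217 s

Mass balance (ρ constant): A dh/dt = −0.0464 √h.
This is separable: 2 d(√h)/dt = −0.0464/A, so √h = √h₀ − (0.0464/(2A)) t.
t = 2A(√h₀ − √h)/0.0464 = 2·7.78·(√2.51 − √0.880)/0.0464
  = 15.560 × (1.5843 − 0.93808) / 0.0464 = 216.70 s.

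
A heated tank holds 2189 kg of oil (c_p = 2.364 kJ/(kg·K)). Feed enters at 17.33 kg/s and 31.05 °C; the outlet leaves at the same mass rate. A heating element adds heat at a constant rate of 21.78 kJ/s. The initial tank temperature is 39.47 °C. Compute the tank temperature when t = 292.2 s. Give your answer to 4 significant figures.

32.36 °C

M c_p dT/dt = ṁ c_p (T_in − T) + Q̇.
τ = M/ṁ = 126.313 s; T_ss = T_in + Q̇/(ṁ c_p) = 31.05 + 21.78/(17.33·2.364) = 31.5816 °C.
This is linear first-order; T(t) = T_ss + (T₀ − T_ss) e^(−t/τ).
T(292.2) = 31.5816 + (7.88837)·e^(−292.2/126.313) = 31.5816 + (7.88837)·0.0989337 = 32.3621 °C.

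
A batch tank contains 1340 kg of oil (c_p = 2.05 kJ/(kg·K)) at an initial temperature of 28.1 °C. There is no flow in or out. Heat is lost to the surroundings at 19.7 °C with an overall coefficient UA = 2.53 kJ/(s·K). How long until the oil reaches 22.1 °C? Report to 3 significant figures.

M c_p dT/dt = −UA(T − T_amb).
τ = M c_p/UA = 1085.8 s; T_ss = T_amb = 19.700 °C.
T(t) = T_ss + (T₀ − T_ss)e^(−t/τ); set T = 22.1:
t = −τ ln[(T − T_ss)/(T₀ − T_ss)] = −1085.8 · ln(0.28571) = 1360.2 s.

1360 s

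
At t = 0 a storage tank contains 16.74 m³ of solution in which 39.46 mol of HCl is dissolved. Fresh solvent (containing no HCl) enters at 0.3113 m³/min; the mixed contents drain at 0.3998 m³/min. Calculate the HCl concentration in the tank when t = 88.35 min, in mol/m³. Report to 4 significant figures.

0.2576 mol/m³

Total volume: dV/dt = Q_in − Q_out = -0.0885000 m³/min, so V(t) = 16.74 − 0.0885000 t and V(88.35) = 8.92103 m³.
Species balance (pure solvent in): dm/dt = −Q_out · m/V(t).
dm/m = −Q_out dt/(V₀ − 0.0885000 t); integrating gives ln(m/m₀) = −(Q_out/(Q_in−Q_out)) ln(V/V₀).
m = m₀ (V₀/V)^(Q_out/(Q_in−Q_out)) = 39.46 × (16.74/8.92103)^(-4.51751) = 2.29793 mol.
C = m/V = 2.29793/8.92103 = 0.257586 mol/m³.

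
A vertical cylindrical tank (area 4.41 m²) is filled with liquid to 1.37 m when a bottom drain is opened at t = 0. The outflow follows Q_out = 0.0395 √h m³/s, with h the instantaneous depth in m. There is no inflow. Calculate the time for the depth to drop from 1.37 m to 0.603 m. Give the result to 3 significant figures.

A dh/dt = −Q_out = −0.0395 √h.
∫ h^(−1/2) dh = −(0.0395/A) ∫ dt, giving 2√h = 2√h₀ − (0.0395/A) t.
t = 2A(√h₀ − √h)/0.0395 = 2·4.41·(√1.37 − √0.603)/0.0395
  = 8.8200 × (1.1705 − 0.77653) / 0.0395 = 87.963 s.

88.0 s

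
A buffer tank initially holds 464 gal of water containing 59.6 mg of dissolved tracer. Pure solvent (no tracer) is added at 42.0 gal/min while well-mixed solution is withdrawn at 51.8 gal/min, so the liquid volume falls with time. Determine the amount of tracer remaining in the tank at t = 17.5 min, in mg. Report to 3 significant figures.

5.20 mg

Let m(t) be the amount of tracer. Volume: V(t) = V₀ + (Q_in − Q_out) t = 464 − 9.8000 t; V(17.5) = 292.50 gal.
Species balance (pure solvent in): dm/dt = −Q_out · m/V(t).
dm/m = −Q_out dt/(V₀ − 9.8000 t); integrating gives ln(m/m₀) = −(Q_out/(Q_in−Q_out)) ln(V/V₀).
m = m₀ (V₀/V)^(Q_out/(Q_in−Q_out)) = 59.6 × (464/292.50)^(-5.2857) = 5.2003 mg.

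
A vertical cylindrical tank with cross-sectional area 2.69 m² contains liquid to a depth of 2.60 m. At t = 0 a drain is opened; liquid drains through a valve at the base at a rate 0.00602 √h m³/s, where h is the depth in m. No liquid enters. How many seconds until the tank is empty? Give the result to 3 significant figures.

1440 s

A dh/dt = −Q_out = −0.00602 √h.
∫ h^(−1/2) dh = −(0.00602/A) ∫ dt, giving 2√h = 2√h₀ − (0.00602/A) t.
Tank is empty when √h = 0: t_empty = 2A√h₀/0.00602.
t_empty = 2·2.69·√2.60/0.00602 = 5.3800·1.6125/0.00602 = 1441.0 s.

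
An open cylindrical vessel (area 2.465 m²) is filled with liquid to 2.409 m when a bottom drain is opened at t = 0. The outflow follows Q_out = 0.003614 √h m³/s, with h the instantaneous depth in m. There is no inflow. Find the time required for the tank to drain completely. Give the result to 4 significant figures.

With no inflow, A dh/dt = −0.003614 √h.
Separate and integrate: 2(√h − √h₀) = −(0.003614/A) t.
Set h = 0: 2√h₀ = (0.003614/A) t_empty ⇒ t_empty = 2A√h₀/0.003614.
t_empty = 2·2.465·√2.409/0.003614 = 4.93000·1.55210/0.003614 = 2117.27 s.

2117 s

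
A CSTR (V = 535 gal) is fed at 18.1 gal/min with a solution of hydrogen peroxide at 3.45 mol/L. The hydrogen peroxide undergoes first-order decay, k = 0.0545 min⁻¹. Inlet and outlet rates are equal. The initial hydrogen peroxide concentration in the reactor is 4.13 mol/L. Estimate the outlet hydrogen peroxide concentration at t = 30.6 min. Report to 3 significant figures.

1.51 mol/L

Species balance: V dC/dt = Q C_in − Q C − k V C.
This is linear with rate a = Q/V + k = 0.088332 min⁻¹.
C_ss = Q C_in/(Q + kV) = 1.3214 mol/L; C(t) = C_ss + (C₀ − C_ss) e^(−a t).
C(30.6) = 1.3214 + (2.8086)·e^(−0.088332·30.6) = 1.3214 + (2.8086)·0.067007 = 1.5096 mol/L.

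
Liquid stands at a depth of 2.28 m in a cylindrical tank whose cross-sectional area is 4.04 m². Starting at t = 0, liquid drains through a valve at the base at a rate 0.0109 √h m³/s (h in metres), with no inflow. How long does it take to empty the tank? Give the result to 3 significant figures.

With no inflow, A dh/dt = −0.0109 √h.
∫ h^(−1/2) dh = −(0.0109/A) ∫ dt, giving 2√h = 2√h₀ − (0.0109/A) t.
Set h = 0: 2√h₀ = (0.0109/A) t_empty ⇒ t_empty = 2A√h₀/0.0109.
t_empty = 2·4.04·√2.28/0.0109 = 8.0800·1.5100/0.0109 = 1119.3 s.

1120 s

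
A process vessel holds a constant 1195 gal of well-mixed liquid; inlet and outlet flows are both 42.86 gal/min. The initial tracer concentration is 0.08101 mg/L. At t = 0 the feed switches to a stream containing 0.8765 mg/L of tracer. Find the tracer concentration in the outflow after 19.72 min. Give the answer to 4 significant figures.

0.4843 mg/L

Unsteady species balance (constant V, well mixed): V dC/dt = Q(C_in − C).
So dC/dt = (C_in − C)/τ with τ = V/Q = 1195/42.86 = 27.8815 min.
Solution: C(t) = C_in + (C₀ − C_in) e^(−t/τ).
C(19.72) = 0.8765 + (0.08101 − 0.8765)·e^(−19.72/27.8815) = 0.8765 + (-0.795490)·0.492983 = 0.484337 mg/L.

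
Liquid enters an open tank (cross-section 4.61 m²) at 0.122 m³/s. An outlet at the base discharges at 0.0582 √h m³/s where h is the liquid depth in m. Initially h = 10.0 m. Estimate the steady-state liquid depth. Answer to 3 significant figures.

Level balance: A dh/dt = 0.122 − 0.0582 √h. Setting dh/dt = 0:
Q_in = 0.0582 √h_ss ⇒ √h_ss = 0.122/0.0582 = 2.0962.
h_ss = 2.0962² = 4.3941 m. (Since h₀ = 10.0 m > h_ss, the level will fall toward this value.)

4.39 m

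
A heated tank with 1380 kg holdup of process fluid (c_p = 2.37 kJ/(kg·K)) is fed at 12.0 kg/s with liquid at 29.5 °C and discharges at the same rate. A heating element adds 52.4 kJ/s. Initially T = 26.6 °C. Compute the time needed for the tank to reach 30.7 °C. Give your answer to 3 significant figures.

First-law balance (no shaft work): M c_p dT/dt = ṁ c_p (T_in − T) + 52.4.
τ = M/ṁ = 115.00 s; T_ss = T_in + Q̇/(ṁ c_p) = 31.342 °C.
T(t) = T_ss + (T₀ − T_ss) e^(−t/τ). Set T = 30.7:
e^(−t/τ) = (30.7 − 31.342)/(26.6 − 31.342) = 0.13547
t = −115.00 · ln(0.13547) = 229.88 s.

230 s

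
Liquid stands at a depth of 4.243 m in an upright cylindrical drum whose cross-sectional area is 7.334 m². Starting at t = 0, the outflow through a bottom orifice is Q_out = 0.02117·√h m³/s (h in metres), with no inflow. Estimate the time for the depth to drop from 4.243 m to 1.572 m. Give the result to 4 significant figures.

558.5 s

A dh/dt = −Q_out = −0.02117 √h.
∫ h^(−1/2) dh = −(0.02117/A) ∫ dt, giving 2√h = 2√h₀ − (0.02117/A) t.
t = 2A(√h₀ − √h)/0.02117 = 2·7.334·(√4.243 − √1.572)/0.02117
  = 14.6680 × (2.05985 − 1.25379) / 0.02117 = 558.493 s.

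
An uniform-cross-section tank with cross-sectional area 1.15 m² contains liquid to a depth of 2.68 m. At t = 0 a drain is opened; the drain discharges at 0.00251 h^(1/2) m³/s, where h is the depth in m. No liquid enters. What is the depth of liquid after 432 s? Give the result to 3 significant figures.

1.36 m

Volume balance on the tank: A dh/dt = −0.00251 √h.
This is separable: 2 d(√h)/dt = −0.00251/A, so √h = √h₀ − (0.00251/(2A)) t.
√h = √2.68 − 0.00251·432/(2·1.15) = 1.6371 − 0.47144 = 1.1656.
h = 1.1656² = 1.3587 m.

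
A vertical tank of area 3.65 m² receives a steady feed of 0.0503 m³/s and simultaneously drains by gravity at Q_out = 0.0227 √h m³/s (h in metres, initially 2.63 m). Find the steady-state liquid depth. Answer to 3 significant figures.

A dh/dt = Q_in − 0.0227 √h. Steady state requires inflow = outflow:
Q_in = 0.0227 √h_ss ⇒ √h_ss = 0.0503/0.0227 = 2.2159.
h_ss = 2.2159² = 4.9100 m. (Since h₀ = 2.63 m < h_ss, the level will rise toward this value.)

4.91 m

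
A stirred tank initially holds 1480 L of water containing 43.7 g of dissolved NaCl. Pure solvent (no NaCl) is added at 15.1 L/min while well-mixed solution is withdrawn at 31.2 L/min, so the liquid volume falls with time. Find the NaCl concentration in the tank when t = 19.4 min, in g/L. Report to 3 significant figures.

0.0236 g/L

Total volume: dV/dt = Q_in − Q_out = -16.100 L/min, so V(t) = 1480 − 16.100 t and V(19.4) = 1167.7 L.
No NaCl enters, so dm/dt = −Q_out · (m/V).
Separate: dm/m = −Q_out dt/V(t) ⇒ ln(m/m₀) = −(Q_out/(Q_in−Q_out)) ln(V/V₀).
m = m₀ (V₀/V)^(Q_out/(Q_in−Q_out)) = 43.7 × (1480/1167.7)^(-1.9379) = 27.605 g.
C = m/V = 27.605/1167.7 = 0.023641 g/L.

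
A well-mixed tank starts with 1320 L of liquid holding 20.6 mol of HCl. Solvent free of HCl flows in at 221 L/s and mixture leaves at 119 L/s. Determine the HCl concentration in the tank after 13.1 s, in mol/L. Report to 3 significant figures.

0.00343 mol/L

Total volume: dV/dt = Q_in − Q_out = 102.00 L/s, so V(t) = 1320 + 102.00 t and V(13.1) = 2656.2 L.
Solute balance: dm/dt = 0 − Q_out C = −Q_out m/V(t).
Separate: dm/m = −Q_out dt/V(t) ⇒ ln(m/m₀) = −(Q_out/(Q_in−Q_out)) ln(V/V₀).
m = m₀ (V₀/V)^(Q_out/(Q_in−Q_out)) = 20.6 × (1320/2656.2)^(1.1667) = 9.1110 mol.
C = m/V = 9.1110/2656.2 = 0.0034301 mol/L.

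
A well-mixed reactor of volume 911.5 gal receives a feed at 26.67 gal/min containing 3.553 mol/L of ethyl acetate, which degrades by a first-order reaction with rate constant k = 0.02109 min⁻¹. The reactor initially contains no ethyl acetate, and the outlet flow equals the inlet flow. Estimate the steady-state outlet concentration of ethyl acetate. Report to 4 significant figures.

2.065 mol/L

V dC/dt = Q(C_in − C) − k V C.
Steady state (dC/dt = 0): C_ss = Q C_in/(Q + kV) = C_in/(1 + kV/Q).
C_ss = 26.67·3.553/(26.67 + 0.02109·911.5) = 94.7585/45.8935 = 2.06475 mol/L.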